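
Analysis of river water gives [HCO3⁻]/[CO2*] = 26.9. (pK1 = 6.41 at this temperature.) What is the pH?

pH = 7.84

From K1 = [H⁺][HCO3⁻]/[CO2*]:  pH = pK1 + log₁₀([HCO3⁻]/[CO2*])
log₁₀(26.9) = +1.430
pH = 6.41 + (+1.430) = 7.84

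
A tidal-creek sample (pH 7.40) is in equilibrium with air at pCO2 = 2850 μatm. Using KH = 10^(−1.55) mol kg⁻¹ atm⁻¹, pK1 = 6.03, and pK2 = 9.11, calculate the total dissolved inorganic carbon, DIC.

[CO2*] = KH · pCO2 = 10^(−1.55) × 2850×10^-6 = 8.032×10^-5 mol/kg
α₀ = 1/(1 + K1/[H⁺] + K1K2/[H⁺]²) = 1/(1 + 10^+1.37 + 10^-0.34) = 0.04016
DIC = [CO2*]/α₀ = 8.032×10^-5 / 0.04016 = 2.00 mmol/kg

DIC = 2.00 mmol/kg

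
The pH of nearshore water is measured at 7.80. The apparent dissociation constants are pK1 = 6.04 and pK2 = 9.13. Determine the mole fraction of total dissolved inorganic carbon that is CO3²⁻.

α₂ = 1 / (1 + [H⁺]/K2 + [H⁺]²/(K1K2)) = 1 / (1 + 10^+1.33 + 10^-0.43)
   = 1 / (1 + 21.380 + 0.37154) = 1/22.751 = 0.04395

α₂ = 0.0440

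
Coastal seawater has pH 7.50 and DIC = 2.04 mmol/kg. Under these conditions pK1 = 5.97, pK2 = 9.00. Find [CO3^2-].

[CO3²⁻] = 0.0608 mmol/kg

α₂ = 1 / (1 + [H⁺]/K2 + [H⁺]²/(K1K2)) = 1 / (1 + 10^+1.50 + 10^-0.03)
   = 1 / (1 + 31.623 + 0.93325) = 1/33.556 = 0.02980
[CO3²⁻] = α₂ × DIC = 0.02980 × 2.04 = 0.0608 mmol/kg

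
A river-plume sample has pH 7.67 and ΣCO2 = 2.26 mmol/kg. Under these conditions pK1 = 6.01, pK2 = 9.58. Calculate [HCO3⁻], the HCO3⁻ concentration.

[HCO3⁻] = 2.19 mmol/kg

α₁ = 1 / (1 + [H⁺]/K1 + K2/[H⁺]) = 1 / (1 + 10^-1.66 + 10^-1.91)
   = 1 / (1 + 0.021878 + 0.012303) = 1/1.0342 = 0.9669
[HCO3⁻] = α₁ × DIC = 0.9669 × 2.26 = 2.19 mmol/kg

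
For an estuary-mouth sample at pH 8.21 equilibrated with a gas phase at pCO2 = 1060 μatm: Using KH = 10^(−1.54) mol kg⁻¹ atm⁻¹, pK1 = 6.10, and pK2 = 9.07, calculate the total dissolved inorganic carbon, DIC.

[CO2*] = KH · pCO2 = 10^(−1.54) × 1060×10^-6 = 3.057×10^-5 mol/kg
α₀ = 1/(1 + K1/[H⁺] + K1K2/[H⁺]²) = 1/(1 + 10^+2.11 + 10^+1.25) = 0.006775
DIC = [CO2*]/α₀ = 3.057×10^-5 / 0.006775 = 4.51 mmol/kg

DIC = 4.51 mmol/kg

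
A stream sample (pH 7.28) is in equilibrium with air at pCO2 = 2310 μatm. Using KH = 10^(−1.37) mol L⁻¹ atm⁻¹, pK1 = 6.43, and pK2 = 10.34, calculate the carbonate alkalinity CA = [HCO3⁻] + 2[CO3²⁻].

[CO2*] = KH · pCO2 = 10^(−1.37) × 2310×10^-6 = 9.854×10^-5 mol/L
α₀ = 1/(1 + K1/[H⁺] + K1K2/[H⁺]²) = 1/(1 + 10^+0.85 + 10^-2.21) = 0.1237
DIC = [CO2*]/α₀ = 9.854×10^-5 / 0.1237 = 0.7968 mmol/L
CA = (α₁ + 2α₂)·DIC = (0.8756 + 2×0.0007626) × 0.7968 = 0.699 mmol/L

CA = 0.699 mmol/L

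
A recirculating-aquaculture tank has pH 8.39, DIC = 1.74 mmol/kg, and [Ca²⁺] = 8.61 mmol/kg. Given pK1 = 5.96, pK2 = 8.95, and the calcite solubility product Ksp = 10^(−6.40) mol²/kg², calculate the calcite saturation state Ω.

Ω = 8.10

α₂ = 1 / (1 + [H⁺]/K2 + [H⁺]²/(K1K2)) = 1 / (1 + 10^+0.56 + 10^-1.87)
   = 1 / (1 + 3.6308 + 0.013490) = 1/4.6443 = 0.2153
[CO3²⁻] = α₂ × DIC = 0.2153 × 1.74 = 0.3747 mmol/kg
Ksp = 10^(−6.40) = 3.981×10^-7
Ω = [Ca²⁺][CO3²⁻]/Ksp = (8.61×10^-3)(3.747×10^-4) / 3.981×10^-7 = 8.10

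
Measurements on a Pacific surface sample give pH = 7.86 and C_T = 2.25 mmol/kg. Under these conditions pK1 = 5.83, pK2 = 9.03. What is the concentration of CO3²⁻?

[CO3²⁻] = 0.141 mmol/kg

α₂ = 1 / (1 + [H⁺]/K2 + [H⁺]²/(K1K2)) = 1 / (1 + 10^+1.17 + 10^-0.86)
   = 1 / (1 + 14.791 + 0.13804) = 1/15.929 = 0.06278
[CO3²⁻] = α₂ × DIC = 0.06278 × 2.25 = 0.141 mmol/kg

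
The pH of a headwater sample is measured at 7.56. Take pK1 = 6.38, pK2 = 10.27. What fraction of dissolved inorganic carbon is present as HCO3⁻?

α₁ = 0.936

α₁ = 1 / (1 + [H⁺]/K1 + K2/[H⁺]) = 1 / (1 + 10^-1.18 + 10^-2.71)
   = 1 / (1 + 0.066069 + 0.0019498) = 1/1.0680 = 0.9363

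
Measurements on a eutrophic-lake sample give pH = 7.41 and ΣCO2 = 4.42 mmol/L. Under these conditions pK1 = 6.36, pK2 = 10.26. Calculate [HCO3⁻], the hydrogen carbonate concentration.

[HCO3⁻] = 4.05 mmol/L

α₁ = 1 / (1 + [H⁺]/K1 + K2/[H⁺]) = 1 / (1 + 10^-1.05 + 10^-2.85)
   = 1 / (1 + 0.089125 + 0.0014125) = 1/1.0905 = 0.9170
[HCO3⁻] = α₁ × DIC = 0.9170 × 4.42 = 4.05 mmol/L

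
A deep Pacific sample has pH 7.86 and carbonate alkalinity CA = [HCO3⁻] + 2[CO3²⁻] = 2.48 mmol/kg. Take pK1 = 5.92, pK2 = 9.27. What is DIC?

CA = [HCO3⁻] + 2[CO3²⁻] = (α₁ + 2α₂)·DIC
At pH 7.86: [H⁺]/K1 = 10^-1.94 = 0.011482, K2/[H⁺] = 10^-1.41 = 0.038905
α₁ = 1/(1 + 0.011482 + 0.038905) = 1/1.0504 = 0.9520; α₂ = α₁·K2/[H⁺] = 0.03704
α₁ + 2α₂ = 1.0261
DIC = CA / (α₁ + 2α₂) = 2.48 / 1.0261 = 2.42 mmol/kg

DIC = 2.42 mmol/kg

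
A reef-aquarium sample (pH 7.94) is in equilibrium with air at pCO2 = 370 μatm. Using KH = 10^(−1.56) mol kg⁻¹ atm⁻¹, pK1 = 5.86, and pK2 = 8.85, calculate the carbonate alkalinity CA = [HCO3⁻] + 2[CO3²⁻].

CA = 1.53 mmol/kg

[CO2*] = KH · pCO2 = 10^(−1.56) × 370×10^-6 = 1.019×10^-5 mol/kg
α₀ = 1/(1 + K1/[H⁺] + K1K2/[H⁺]²) = 1/(1 + 10^+2.08 + 10^+1.17) = 0.007352
DIC = [CO2*]/α₀ = 1.019×10^-5 / 0.007352 = 1.386 mmol/kg
CA = (α₁ + 2α₂)·DIC = (0.8839 + 2×0.1087) × 1.386 = 1.53 mmol/kg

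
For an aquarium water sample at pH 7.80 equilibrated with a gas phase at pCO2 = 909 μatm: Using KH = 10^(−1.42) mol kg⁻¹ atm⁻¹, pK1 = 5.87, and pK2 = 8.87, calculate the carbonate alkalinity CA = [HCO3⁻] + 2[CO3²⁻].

CA = 3.44 mmol/kg

[CO2*] = KH · pCO2 = 10^(−1.42) × 909×10^-6 = 3.456×10^-5 mol/kg
α₀ = 1/(1 + K1/[H⁺] + K1K2/[H⁺]²) = 1/(1 + 10^+1.93 + 10^+0.86) = 0.01071
DIC = [CO2*]/α₀ = 3.456×10^-5 / 0.01071 = 3.226 mmol/kg
CA = (α₁ + 2α₂)·DIC = (0.9117 + 2×0.07760) × 3.226 = 3.44 mmol/kg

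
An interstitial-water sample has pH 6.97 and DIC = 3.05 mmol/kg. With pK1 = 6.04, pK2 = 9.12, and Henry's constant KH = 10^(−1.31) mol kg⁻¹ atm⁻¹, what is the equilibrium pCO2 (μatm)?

α₀ = 1 / (1 + K1/[H⁺] + K1K2/[H⁺]²) = 1 / (1 + 10^+0.93 + 10^-1.22)
   = 1 / (1 + 8.5114 + 0.060256) = 1/9.5716 = 0.1045
[CO2*] = α₀ × DIC = 0.1045 × 3.05 = 0.3186 mmol/kg
pCO2 = [CO2*]/KH = 3.186×10^-4 / 4.898×10^-2 = 6510 μatm

pCO2 = 6510 μatm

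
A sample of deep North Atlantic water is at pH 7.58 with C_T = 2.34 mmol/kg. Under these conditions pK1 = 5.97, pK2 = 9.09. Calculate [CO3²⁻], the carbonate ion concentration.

α₂ = 1 / (1 + [H⁺]/K2 + [H⁺]²/(K1K2)) = 1 / (1 + 10^+1.51 + 10^-0.10)
   = 1 / (1 + 32.359 + 0.79433) = 1/34.154 = 0.02928
[CO3²⁻] = α₂ × DIC = 0.02928 × 2.34 = 0.0685 mmol/kg

[CO3²⁻] = 0.0685 mmol/kg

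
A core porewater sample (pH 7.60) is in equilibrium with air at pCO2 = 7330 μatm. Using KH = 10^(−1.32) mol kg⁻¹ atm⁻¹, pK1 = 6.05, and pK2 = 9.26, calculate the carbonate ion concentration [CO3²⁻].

[CO3²⁻] = 0.272 mmol/kg

[CO2*] = KH · pCO2 = 10^(−1.32) × 7330×10^-6 = 3.508×10^-4 mol/kg
α₀ = 1/(1 + K1/[H⁺] + K1K2/[H⁺]²) = 1/(1 + 10^+1.55 + 10^-0.11) = 0.02684
DIC = [CO2*]/α₀ = 3.508×10^-4 / 0.02684 = 13.07 mmol/kg
[CO3²⁻] = α₂·DIC; α₂ = 0.02083, so [CO3²⁻] = 0.02083 × 13.07 = 0.272 mmol/kg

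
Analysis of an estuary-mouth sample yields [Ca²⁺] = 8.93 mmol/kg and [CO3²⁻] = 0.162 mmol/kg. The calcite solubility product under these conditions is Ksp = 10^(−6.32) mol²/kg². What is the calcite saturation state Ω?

Ω = 3.02

Ksp = 10^(−6.32) = 4.786×10^-7
Ω = [Ca²⁺][CO3²⁻]/Ksp = (8.93×10^-3)(0.162×10^-3) / 4.786×10^-7 = 3.02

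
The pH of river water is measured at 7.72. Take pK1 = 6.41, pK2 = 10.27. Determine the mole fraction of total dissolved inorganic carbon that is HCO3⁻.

α₁ = 0.951

α₁ = 1 / (1 + [H⁺]/K1 + K2/[H⁺]) = 1 / (1 + 10^-1.31 + 10^-2.55)
   = 1 / (1 + 0.048978 + 0.0028184) = 1/1.0518 = 0.9508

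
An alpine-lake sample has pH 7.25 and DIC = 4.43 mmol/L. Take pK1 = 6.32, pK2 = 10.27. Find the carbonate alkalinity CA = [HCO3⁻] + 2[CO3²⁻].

CA = [HCO3⁻] + 2[CO3²⁻] = (α₁ + 2α₂)·DIC
At pH 7.25: [H⁺]/K1 = 10^-0.93 = 0.11749, K2/[H⁺] = 10^-3.02 = 0.00095499
α₁ = 1/(1 + 0.11749 + 0.00095499) = 1/1.1184 = 0.8941; α₂ = α₁·K2/[H⁺] = 0.0008539
α₁ + 2α₂ = 0.8958
CA = 0.8958 × 4.43 = 3.97 mmol/L

CA = 3.97 mmol/L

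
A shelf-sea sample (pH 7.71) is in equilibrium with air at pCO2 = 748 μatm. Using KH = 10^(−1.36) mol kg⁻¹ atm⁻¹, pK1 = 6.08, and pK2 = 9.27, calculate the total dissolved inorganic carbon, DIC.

[CO2*] = KH · pCO2 = 10^(−1.36) × 748×10^-6 = 3.265×10^-5 mol/kg
α₀ = 1/(1 + K1/[H⁺] + K1K2/[H⁺]²) = 1/(1 + 10^+1.63 + 10^+0.07) = 0.02231
DIC = [CO2*]/α₀ = 3.265×10^-5 / 0.02231 = 1.46 mmol/kg

DIC = 1.46 mmol/kg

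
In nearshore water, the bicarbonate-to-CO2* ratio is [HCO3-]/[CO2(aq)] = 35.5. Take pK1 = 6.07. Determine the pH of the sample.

From K1 = [H⁺][HCO3-]/[CO2(aq)]:  pH = pK1 + log₁₀([HCO3-]/[CO2(aq)])
log₁₀(35.5) = +1.550
pH = 6.07 + (+1.550) = 7.62

pH = 7.62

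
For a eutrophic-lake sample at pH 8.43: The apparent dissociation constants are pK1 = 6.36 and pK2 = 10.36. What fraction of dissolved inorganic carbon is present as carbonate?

α₂ = 0.0115

α₂ = 1 / (1 + [H⁺]/K2 + [H⁺]²/(K1K2)) = 1 / (1 + 10^+1.93 + 10^-0.14)
   = 1 / (1 + 85.114 + 0.72444) = 1/86.838 = 0.01152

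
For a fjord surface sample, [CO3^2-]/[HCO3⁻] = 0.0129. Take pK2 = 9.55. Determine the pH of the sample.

pH = 7.66

From K2 = [H⁺][CO3^2-]/[HCO3⁻]:  pH = pK2 + log₁₀([CO3^2-]/[HCO3⁻])
log₁₀(0.0129) = -1.889
pH = 9.55 + (-1.889) = 7.66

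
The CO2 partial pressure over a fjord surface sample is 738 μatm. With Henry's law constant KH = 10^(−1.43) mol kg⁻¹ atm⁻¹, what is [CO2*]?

KH = 10^(−1.43) = 3.715×10^-2 mol kg⁻¹ atm⁻¹
[CO2*] = KH · pCO2 = 3.715×10^-2 × 738×10^-6 atm = 2.74×10^-5 mol/kg

[CO2*] = 27.4 μmol/kg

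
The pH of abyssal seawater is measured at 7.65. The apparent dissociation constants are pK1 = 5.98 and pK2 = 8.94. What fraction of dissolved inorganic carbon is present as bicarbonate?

α₁ = 0.932

α₁ = 1 / (1 + [H⁺]/K1 + K2/[H⁺]) = 1 / (1 + 10^-1.67 + 10^-1.29)
   = 1 / (1 + 0.021380 + 0.051286) = 1/1.0727 = 0.9323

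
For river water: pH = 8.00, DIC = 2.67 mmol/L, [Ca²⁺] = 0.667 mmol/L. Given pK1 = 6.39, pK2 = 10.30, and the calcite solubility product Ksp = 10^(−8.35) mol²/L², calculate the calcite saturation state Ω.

Ω = 1.94

α₂ = 1 / (1 + [H⁺]/K2 + [H⁺]²/(K1K2)) = 1 / (1 + 10^+2.30 + 10^+0.69)
   = 1 / (1 + 199.53 + 4.8978) = 1/205.42 = 0.004868
[CO3²⁻] = α₂ × DIC = 0.004868 × 2.67 = 0.01300 mmol/L = 13.00 μmol/L
Ksp = 10^(−8.35) = 4.467×10^-9
Ω = [Ca²⁺][CO3²⁻]/Ksp = (0.667×10^-3)(1.300×10^-5) / 4.467×10^-9 = 1.94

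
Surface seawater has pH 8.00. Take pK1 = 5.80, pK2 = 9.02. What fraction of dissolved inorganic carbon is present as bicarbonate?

α₁ = 0.908

α₁ = 1 / (1 + [H⁺]/K1 + K2/[H⁺]) = 1 / (1 + 10^-2.20 + 10^-1.02)
   = 1 / (1 + 0.0063096 + 0.095499) = 1/1.1018 = 0.9076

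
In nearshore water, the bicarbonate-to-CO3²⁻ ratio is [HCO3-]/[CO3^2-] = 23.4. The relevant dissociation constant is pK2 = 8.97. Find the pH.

From K2 = [H⁺][CO3^2-]/[HCO3-]:  pH = pK2 − log₁₀([HCO3-]/[CO3^2-])
log₁₀(23.4) = +1.369
pH = 8.97 − (+1.369) = 7.60

pH = 7.60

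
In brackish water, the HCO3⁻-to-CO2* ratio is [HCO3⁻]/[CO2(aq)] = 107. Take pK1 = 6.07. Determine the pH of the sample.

From K1 = [H⁺][HCO3⁻]/[CO2(aq)]:  pH = pK1 + log₁₀([HCO3⁻]/[CO2(aq)])
log₁₀(107) = +2.029
pH = 6.07 + (+2.029) = 8.10

pH = 8.10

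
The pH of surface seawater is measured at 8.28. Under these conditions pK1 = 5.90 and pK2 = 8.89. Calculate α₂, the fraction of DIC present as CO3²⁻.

α₂ = 1 / (1 + [H⁺]/K2 + [H⁺]²/(K1K2)) = 1 / (1 + 10^+0.61 + 10^-1.77)
   = 1 / (1 + 4.0738 + 0.016982) = 1/5.0908 = 0.1964

α₂ = 0.196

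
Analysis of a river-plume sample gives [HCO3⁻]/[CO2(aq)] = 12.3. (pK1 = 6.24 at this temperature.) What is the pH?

pH = 7.33

From K1 = [H⁺][HCO3⁻]/[CO2(aq)]:  pH = pK1 + log₁₀([HCO3⁻]/[CO2(aq)])
log₁₀(12.3) = +1.090
pH = 6.24 + (+1.090) = 7.33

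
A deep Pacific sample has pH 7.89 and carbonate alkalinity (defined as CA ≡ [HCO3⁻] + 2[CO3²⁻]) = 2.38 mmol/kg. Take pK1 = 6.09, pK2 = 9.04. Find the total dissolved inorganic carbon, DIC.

DIC = 2.27 mmol/kg

CA = [HCO3⁻] + 2[CO3²⁻] = (α₁ + 2α₂)·DIC
At pH 7.89: [H⁺]/K1 = 10^-1.80 = 0.015849, K2/[H⁺] = 10^-1.15 = 0.070795
α₁ = 1/(1 + 0.015849 + 0.070795) = 1/1.0866 = 0.9203; α₂ = α₁·K2/[H⁺] = 0.06515
α₁ + 2α₂ = 1.0506
DIC = CA / (α₁ + 2α₂) = 2.38 / 1.0506 = 2.27 mmol/kg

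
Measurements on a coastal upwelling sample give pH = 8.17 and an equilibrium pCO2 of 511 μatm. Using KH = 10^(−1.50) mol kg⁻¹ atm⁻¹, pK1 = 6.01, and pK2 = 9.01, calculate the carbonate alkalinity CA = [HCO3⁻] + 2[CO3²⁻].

[CO2*] = KH · pCO2 = 10^(−1.50) × 511×10^-6 = 1.616×10^-5 mol/kg
α₀ = 1/(1 + K1/[H⁺] + K1K2/[H⁺]²) = 1/(1 + 10^+2.16 + 10^+1.32) = 0.006008
DIC = [CO2*]/α₀ = 1.616×10^-5 / 0.006008 = 2.689 mmol/kg
CA = (α₁ + 2α₂)·DIC = (0.8685 + 2×0.1255) × 2.689 = 3.01 mmol/kg

CA = 3.01 mmol/kg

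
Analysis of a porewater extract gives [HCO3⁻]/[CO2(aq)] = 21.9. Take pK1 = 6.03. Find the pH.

pH = 7.37

From K1 = [H⁺][HCO3⁻]/[CO2(aq)]:  pH = pK1 + log₁₀([HCO3⁻]/[CO2(aq)])
log₁₀(21.9) = +1.340
pH = 6.03 + (+1.340) = 7.37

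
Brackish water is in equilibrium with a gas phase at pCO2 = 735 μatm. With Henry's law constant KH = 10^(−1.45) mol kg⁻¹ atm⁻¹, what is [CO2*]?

KH = 10^(−1.45) = 3.548×10^-2 mol kg⁻¹ atm⁻¹
[CO2*] = KH · pCO2 = 3.548×10^-2 × 735×10^-6 atm = 2.61×10^-5 mol/kg

[CO2*] = 26.1 μmol/kg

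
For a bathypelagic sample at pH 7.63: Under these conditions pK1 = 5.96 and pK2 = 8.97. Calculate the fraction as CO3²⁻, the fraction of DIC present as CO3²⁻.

α₂ = 1 / (1 + [H⁺]/K2 + [H⁺]²/(K1K2)) = 1 / (1 + 10^+1.34 + 10^-0.33)
   = 1 / (1 + 21.878 + 0.46774) = 1/23.345 = 0.04284

α₂ = 0.0428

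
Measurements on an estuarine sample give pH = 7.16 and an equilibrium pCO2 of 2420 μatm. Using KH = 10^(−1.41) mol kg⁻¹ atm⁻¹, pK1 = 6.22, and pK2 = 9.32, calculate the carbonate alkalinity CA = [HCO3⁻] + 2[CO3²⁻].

[CO2*] = KH · pCO2 = 10^(−1.41) × 2420×10^-6 = 9.415×10^-5 mol/kg
α₀ = 1/(1 + K1/[H⁺] + K1K2/[H⁺]²) = 1/(1 + 10^+0.94 + 10^-1.22) = 0.1024
DIC = [CO2*]/α₀ = 9.415×10^-5 / 0.1024 = 0.9198 mmol/kg
CA = (α₁ + 2α₂)·DIC = (0.8915 + 2×0.006168) × 0.9198 = 0.831 mmol/kg

CA = 0.831 mmol/kg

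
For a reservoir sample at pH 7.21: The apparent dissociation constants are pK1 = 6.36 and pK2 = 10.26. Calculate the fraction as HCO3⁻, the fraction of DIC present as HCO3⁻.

α₁ = 1 / (1 + [H⁺]/K1 + K2/[H⁺]) = 1 / (1 + 10^-0.85 + 10^-3.05)
   = 1 / (1 + 0.14125 + 0.00089125) = 1/1.1421 = 0.8755

α₁ = 0.876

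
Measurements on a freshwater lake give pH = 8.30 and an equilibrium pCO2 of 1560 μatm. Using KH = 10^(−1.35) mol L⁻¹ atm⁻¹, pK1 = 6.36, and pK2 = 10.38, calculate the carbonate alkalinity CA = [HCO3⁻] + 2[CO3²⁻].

CA = 6.17 mmol/L

[CO2*] = KH · pCO2 = 10^(−1.35) × 1560×10^-6 = 6.968×10^-5 mol/L
α₀ = 1/(1 + K1/[H⁺] + K1K2/[H⁺]²) = 1/(1 + 10^+1.94 + 10^-0.14) = 0.01126
DIC = [CO2*]/α₀ = 6.968×10^-5 / 0.01126 = 6.189 mmol/L
CA = (α₁ + 2α₂)·DIC = (0.9806 + 2×0.008156) × 6.189 = 6.17 mmol/L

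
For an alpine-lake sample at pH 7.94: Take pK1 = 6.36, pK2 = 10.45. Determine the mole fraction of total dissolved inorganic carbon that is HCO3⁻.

α₁ = 0.971

α₁ = 1 / (1 + [H⁺]/K1 + K2/[H⁺]) = 1 / (1 + 10^-1.58 + 10^-2.51)
   = 1 / (1 + 0.026303 + 0.0030903) = 1/1.0294 = 0.9714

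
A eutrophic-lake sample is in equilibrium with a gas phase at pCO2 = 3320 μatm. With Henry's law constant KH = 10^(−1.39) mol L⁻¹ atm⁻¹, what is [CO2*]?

[CO2*] = 135 μmol/L

KH = 10^(−1.39) = 4.074×10^-2 mol L⁻¹ atm⁻¹
[CO2*] = KH · pCO2 = 4.074×10^-2 × 3320×10^-6 atm = 1.35×10^-4 mol/L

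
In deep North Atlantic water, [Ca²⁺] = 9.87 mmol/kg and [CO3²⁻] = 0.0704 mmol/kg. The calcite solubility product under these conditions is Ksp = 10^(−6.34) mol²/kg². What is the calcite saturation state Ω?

Ω = 1.52

Ksp = 10^(−6.34) = 4.571×10^-7
Ω = [Ca²⁺][CO3²⁻]/Ksp = (9.87×10^-3)(0.0704×10^-3) / 4.571×10^-7 = 1.52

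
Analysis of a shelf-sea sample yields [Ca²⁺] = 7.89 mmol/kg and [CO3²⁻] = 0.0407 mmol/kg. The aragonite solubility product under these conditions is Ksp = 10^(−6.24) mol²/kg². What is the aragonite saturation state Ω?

Ω = 0.558

Ksp = 10^(−6.24) = 5.754×10^-7
Ω = [Ca²⁺][CO3²⁻]/Ksp = (7.89×10^-3)(0.0407×10^-3) / 5.754×10^-7 = 0.558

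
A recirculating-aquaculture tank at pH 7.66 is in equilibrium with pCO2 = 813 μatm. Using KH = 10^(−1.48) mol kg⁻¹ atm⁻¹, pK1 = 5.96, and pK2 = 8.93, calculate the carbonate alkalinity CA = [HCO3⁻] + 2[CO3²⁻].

[CO2*] = KH · pCO2 = 10^(−1.48) × 813×10^-6 = 2.692×10^-5 mol/kg
α₀ = 1/(1 + K1/[H⁺] + K1K2/[H⁺]²) = 1/(1 + 10^+1.70 + 10^+0.43) = 0.01858
DIC = [CO2*]/α₀ = 2.692×10^-5 / 0.01858 = 1.449 mmol/kg
CA = (α₁ + 2α₂)·DIC = (0.9314 + 2×0.05002) × 1.449 = 1.49 mmol/kg

CA = 1.49 mmol/kg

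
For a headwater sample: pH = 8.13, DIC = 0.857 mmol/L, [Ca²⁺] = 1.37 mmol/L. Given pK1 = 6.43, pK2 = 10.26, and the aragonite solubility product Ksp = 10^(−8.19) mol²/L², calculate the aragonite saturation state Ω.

Ω = 1.31

α₂ = 1 / (1 + [H⁺]/K2 + [H⁺]²/(K1K2)) = 1 / (1 + 10^+2.13 + 10^+0.43)
   = 1 / (1 + 134.90 + 2.6915) = 1/138.59 = 0.007216
[CO3²⁻] = α₂ × DIC = 0.007216 × 0.857 = 0.006184 mmol/L = 6.184 μmol/L
Ksp = 10^(−8.19) = 6.457×10^-9
Ω = [Ca²⁺][CO3²⁻]/Ksp = (1.37×10^-3)(6.184×10^-6) / 6.457×10^-9 = 1.31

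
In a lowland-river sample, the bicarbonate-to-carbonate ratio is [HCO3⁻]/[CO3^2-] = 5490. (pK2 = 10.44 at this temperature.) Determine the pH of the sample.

pH = 6.70

From K2 = [H⁺][CO3^2-]/[HCO3⁻]:  pH = pK2 − log₁₀([HCO3⁻]/[CO3^2-])
log₁₀(5490) = +3.740
pH = 10.44 − (+3.740) = 6.70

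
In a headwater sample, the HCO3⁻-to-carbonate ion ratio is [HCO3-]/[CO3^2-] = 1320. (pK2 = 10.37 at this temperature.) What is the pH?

pH = 7.25

From K2 = [H⁺][CO3^2-]/[HCO3-]:  pH = pK2 − log₁₀([HCO3-]/[CO3^2-])
log₁₀(1320) = +3.121
pH = 10.37 − (+3.121) = 7.25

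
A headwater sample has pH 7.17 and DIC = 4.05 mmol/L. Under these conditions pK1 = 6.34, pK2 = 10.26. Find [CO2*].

α₀ = 1 / (1 + K1/[H⁺] + K1K2/[H⁺]²) = 1 / (1 + 10^+0.83 + 10^-2.26)
   = 1 / (1 + 6.7608 + 0.0054954) = 1/7.7663 = 0.1288
[CO2*] = α₀ × DIC = 0.1288 × 4.05 = 0.521 mmol/L

[CO2*] = 0.521 mmol/L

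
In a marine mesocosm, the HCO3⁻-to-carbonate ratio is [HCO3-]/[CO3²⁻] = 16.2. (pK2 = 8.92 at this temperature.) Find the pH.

pH = 7.71

From K2 = [H⁺][CO3²⁻]/[HCO3-]:  pH = pK2 − log₁₀([HCO3-]/[CO3²⁻])
log₁₀(16.2) = +1.210
pH = 8.92 − (+1.210) = 7.71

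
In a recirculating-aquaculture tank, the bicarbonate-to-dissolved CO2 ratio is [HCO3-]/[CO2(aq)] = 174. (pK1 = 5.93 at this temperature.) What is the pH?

From K1 = [H⁺][HCO3-]/[CO2(aq)]:  pH = pK1 + log₁₀([HCO3-]/[CO2(aq)])
log₁₀(174) = +2.241
pH = 5.93 + (+2.241) = 8.17

pH = 8.17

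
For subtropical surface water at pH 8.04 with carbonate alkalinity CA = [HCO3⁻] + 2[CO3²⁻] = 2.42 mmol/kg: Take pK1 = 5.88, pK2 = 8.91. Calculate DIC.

DIC = 2.18 mmol/kg

CA = [HCO3⁻] + 2[CO3²⁻] = (α₁ + 2α₂)·DIC
At pH 8.04: [H⁺]/K1 = 10^-2.16 = 0.0069183, K2/[H⁺] = 10^-0.87 = 0.13490
α₁ = 1/(1 + 0.0069183 + 0.13490) = 1/1.1418 = 0.8758; α₂ = α₁·K2/[H⁺] = 0.1181
α₁ + 2α₂ = 1.1121
DIC = CA / (α₁ + 2α₂) = 2.42 / 1.1121 = 2.18 mmol/kg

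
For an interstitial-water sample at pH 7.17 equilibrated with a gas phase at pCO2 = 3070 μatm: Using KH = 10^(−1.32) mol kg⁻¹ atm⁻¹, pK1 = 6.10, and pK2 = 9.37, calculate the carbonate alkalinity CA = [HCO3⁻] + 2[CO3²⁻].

[CO2*] = KH · pCO2 = 10^(−1.32) × 3070×10^-6 = 1.469×10^-4 mol/kg
α₀ = 1/(1 + K1/[H⁺] + K1K2/[H⁺]²) = 1/(1 + 10^+1.07 + 10^-1.13) = 0.07798
DIC = [CO2*]/α₀ = 1.469×10^-4 / 0.07798 = 1.884 mmol/kg
CA = (α₁ + 2α₂)·DIC = (0.9162 + 2×0.005781) × 1.884 = 1.75 mmol/kg

CA = 1.75 mmol/kg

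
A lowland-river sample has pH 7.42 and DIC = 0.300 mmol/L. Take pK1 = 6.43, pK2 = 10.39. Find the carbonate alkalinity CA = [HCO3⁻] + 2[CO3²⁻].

CA = 0.272 mmol/L

CA = [HCO3⁻] + 2[CO3²⁻] = (α₁ + 2α₂)·DIC
At pH 7.42: [H⁺]/K1 = 10^-0.99 = 0.10233, K2/[H⁺] = 10^-2.97 = 0.0010715
α₁ = 1/(1 + 0.10233 + 0.0010715) = 1/1.1034 = 0.9063; α₂ = α₁·K2/[H⁺] = 0.0009711
α₁ + 2α₂ = 0.9082
CA = 0.9082 × 0.300 = 0.272 mmol/L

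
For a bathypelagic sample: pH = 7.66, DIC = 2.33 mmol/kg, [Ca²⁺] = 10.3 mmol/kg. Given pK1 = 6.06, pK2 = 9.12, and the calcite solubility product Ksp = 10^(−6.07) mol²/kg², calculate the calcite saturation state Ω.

α₂ = 1 / (1 + [H⁺]/K2 + [H⁺]²/(K1K2)) = 1 / (1 + 10^+1.46 + 10^-0.14)
   = 1 / (1 + 28.840 + 0.72444) = 1/30.565 = 0.03272
[CO3²⁻] = α₂ × DIC = 0.03272 × 2.33 = 0.07623 mmol/kg
Ksp = 10^(−6.07) = 8.511×10^-7
Ω = [Ca²⁺][CO3²⁻]/Ksp = (10.3×10^-3)(7.623×10^-5) / 8.511×10^-7 = 0.923

Ω = 0.923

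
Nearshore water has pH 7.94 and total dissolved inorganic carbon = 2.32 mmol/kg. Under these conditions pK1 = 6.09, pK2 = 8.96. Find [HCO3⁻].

[HCO3⁻] = 2.09 mmol/kg

α₁ = 1 / (1 + [H⁺]/K1 + K2/[H⁺]) = 1 / (1 + 10^-1.85 + 10^-1.02)
   = 1 / (1 + 0.014125 + 0.095499) = 1/1.1096 = 0.9012
[HCO3⁻] = α₁ × DIC = 0.9012 × 2.32 = 2.09 mmol/kg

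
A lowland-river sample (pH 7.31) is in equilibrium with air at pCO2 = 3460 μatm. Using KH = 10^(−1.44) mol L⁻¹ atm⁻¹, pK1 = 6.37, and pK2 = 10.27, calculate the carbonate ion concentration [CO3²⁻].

[CO3²⁻] = 1.20 μmol/L

[CO2*] = KH · pCO2 = 10^(−1.44) × 3460×10^-6 = 1.256×10^-4 mol/L
α₀ = 1/(1 + K1/[H⁺] + K1K2/[H⁺]²) = 1/(1 + 10^+0.94 + 10^-2.02) = 0.1029
DIC = [CO2*]/α₀ = 1.256×10^-4 / 0.1029 = 1.221 mmol/L
[CO3²⁻] = α₂·DIC; α₂ = 0.0009826, so [CO3²⁻] = 0.0009826 × 1.221 = 0.00120 mmol/L = 1.20 μmol/L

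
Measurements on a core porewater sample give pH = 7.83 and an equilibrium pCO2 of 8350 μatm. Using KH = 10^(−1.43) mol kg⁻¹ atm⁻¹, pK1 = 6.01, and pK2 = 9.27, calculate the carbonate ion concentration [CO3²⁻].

[CO3²⁻] = 0.744 mmol/kg

[CO2*] = KH · pCO2 = 10^(−1.43) × 8350×10^-6 = 3.102×10^-4 mol/kg
α₀ = 1/(1 + K1/[H⁺] + K1K2/[H⁺]²) = 1/(1 + 10^+1.82 + 10^+0.38) = 0.01440
DIC = [CO2*]/α₀ = 3.102×10^-4 / 0.01440 = 21.55 mmol/kg
[CO3²⁻] = α₂·DIC; α₂ = 0.03453, so [CO3²⁻] = 0.03453 × 21.55 = 0.744 mmol/kg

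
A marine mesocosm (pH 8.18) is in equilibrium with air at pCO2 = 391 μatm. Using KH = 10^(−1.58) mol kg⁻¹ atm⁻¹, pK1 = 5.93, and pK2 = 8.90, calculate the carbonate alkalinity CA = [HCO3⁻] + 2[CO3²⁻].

[CO2*] = KH · pCO2 = 10^(−1.58) × 391×10^-6 = 1.028×10^-5 mol/kg
α₀ = 1/(1 + K1/[H⁺] + K1K2/[H⁺]²) = 1/(1 + 10^+2.25 + 10^+1.53) = 0.004701
DIC = [CO2*]/α₀ = 1.028×10^-5 / 0.004701 = 2.188 mmol/kg
CA = (α₁ + 2α₂)·DIC = (0.8360 + 2×0.1593) × 2.188 = 2.53 mmol/kg

CA = 2.53 mmol/kg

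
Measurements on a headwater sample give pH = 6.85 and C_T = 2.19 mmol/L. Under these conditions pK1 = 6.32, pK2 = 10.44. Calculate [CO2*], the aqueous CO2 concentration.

α₀ = 1 / (1 + K1/[H⁺] + K1K2/[H⁺]²) = 1 / (1 + 10^+0.53 + 10^-3.06)
   = 1 / (1 + 3.3884 + 0.00087096) = 1/4.3893 = 0.2278
[CO2*] = α₀ × DIC = 0.2278 × 2.19 = 0.499 mmol/L

[CO2*] = 0.499 mmol/L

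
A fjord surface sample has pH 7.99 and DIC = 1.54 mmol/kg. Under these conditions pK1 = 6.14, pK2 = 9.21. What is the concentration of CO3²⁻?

[CO3²⁻] = 0.0864 mmol/kg

α₂ = 1 / (1 + [H⁺]/K2 + [H⁺]²/(K1K2)) = 1 / (1 + 10^+1.22 + 10^-0.63)
   = 1 / (1 + 16.596 + 0.23442) = 1/17.830 = 0.05608
[CO3²⁻] = α₂ × DIC = 0.05608 × 1.54 = 0.0864 mmol/kg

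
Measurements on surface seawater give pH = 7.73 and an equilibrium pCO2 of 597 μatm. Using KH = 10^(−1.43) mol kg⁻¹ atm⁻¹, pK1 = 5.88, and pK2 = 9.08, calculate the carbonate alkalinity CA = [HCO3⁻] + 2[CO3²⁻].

CA = 1.71 mmol/kg

[CO2*] = KH · pCO2 = 10^(−1.43) × 597×10^-6 = 2.218×10^-5 mol/kg
α₀ = 1/(1 + K1/[H⁺] + K1K2/[H⁺]²) = 1/(1 + 10^+1.85 + 10^+0.50) = 0.01334
DIC = [CO2*]/α₀ = 2.218×10^-5 / 0.01334 = 1.663 mmol/kg
CA = (α₁ + 2α₂)·DIC = (0.9445 + 2×0.04219) × 1.663 = 1.71 mmol/kg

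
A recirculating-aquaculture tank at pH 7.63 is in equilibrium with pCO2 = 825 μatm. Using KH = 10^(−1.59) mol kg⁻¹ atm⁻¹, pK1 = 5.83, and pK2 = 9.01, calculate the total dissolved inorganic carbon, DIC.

[CO2*] = KH · pCO2 = 10^(−1.59) × 825×10^-6 = 2.121×10^-5 mol/kg
α₀ = 1/(1 + K1/[H⁺] + K1K2/[H⁺]²) = 1/(1 + 10^+1.80 + 10^+0.42) = 0.01499
DIC = [CO2*]/α₀ = 2.121×10^-5 / 0.01499 = 1.41 mmol/kg

DIC = 1.41 mmol/kg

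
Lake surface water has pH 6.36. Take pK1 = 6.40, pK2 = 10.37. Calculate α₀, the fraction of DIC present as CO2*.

α₀ = 0.523

α₀ = 1 / (1 + K1/[H⁺] + K1K2/[H⁺]²) = 1 / (1 + 10^-0.04 + 10^-4.05)
   = 1 / (1 + 0.91201 + 8.9125×10^-5) = 1/1.9121 = 0.5230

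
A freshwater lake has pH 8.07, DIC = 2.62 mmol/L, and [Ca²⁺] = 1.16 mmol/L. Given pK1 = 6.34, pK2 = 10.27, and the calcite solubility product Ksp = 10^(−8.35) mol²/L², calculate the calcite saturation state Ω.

α₂ = 1 / (1 + [H⁺]/K2 + [H⁺]²/(K1K2)) = 1 / (1 + 10^+2.20 + 10^+0.47)
   = 1 / (1 + 158.49 + 2.9512) = 1/162.44 = 0.006156
[CO3²⁻] = α₂ × DIC = 0.006156 × 2.62 = 0.01613 mmol/L = 16.13 μmol/L
Ksp = 10^(−8.35) = 4.467×10^-9
Ω = [Ca²⁺][CO3²⁻]/Ksp = (1.16×10^-3)(1.613×10^-5) / 4.467×10^-9 = 4.19

Ω = 4.19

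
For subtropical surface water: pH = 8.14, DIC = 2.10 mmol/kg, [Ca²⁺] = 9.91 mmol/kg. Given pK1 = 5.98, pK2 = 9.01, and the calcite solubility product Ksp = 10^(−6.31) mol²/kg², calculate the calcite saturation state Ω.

α₂ = 1 / (1 + [H⁺]/K2 + [H⁺]²/(K1K2)) = 1 / (1 + 10^+0.87 + 10^-1.29)
   = 1 / (1 + 7.4131 + 0.051286) = 1/8.4644 = 0.1181
[CO3²⁻] = α₂ × DIC = 0.1181 × 2.10 = 0.2481 mmol/kg
Ksp = 10^(−6.31) = 4.898×10^-7
Ω = [Ca²⁺][CO3²⁻]/Ksp = (9.91×10^-3)(2.481×10^-4) / 4.898×10^-7 = 5.02

Ω = 5.02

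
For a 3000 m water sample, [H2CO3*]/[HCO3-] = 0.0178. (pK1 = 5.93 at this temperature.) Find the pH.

pH = 7.68

From K1 = [H⁺][HCO3-]/[H2CO3*]:  pH = pK1 − log₁₀([H2CO3*]/[HCO3-])
log₁₀(0.0178) = -1.750
pH = 5.93 − (-1.750) = 7.68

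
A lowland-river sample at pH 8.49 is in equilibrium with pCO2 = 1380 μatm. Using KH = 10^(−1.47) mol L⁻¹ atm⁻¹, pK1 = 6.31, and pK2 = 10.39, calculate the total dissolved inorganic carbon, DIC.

DIC = 7.21 mmol/L

[CO2*] = KH · pCO2 = 10^(−1.47) × 1380×10^-6 = 4.676×10^-5 mol/L
α₀ = 1/(1 + K1/[H⁺] + K1K2/[H⁺]²) = 1/(1 + 10^+2.18 + 10^+0.28) = 0.006482
DIC = [CO2*]/α₀ = 4.676×10^-5 / 0.006482 = 7.21 mmol/L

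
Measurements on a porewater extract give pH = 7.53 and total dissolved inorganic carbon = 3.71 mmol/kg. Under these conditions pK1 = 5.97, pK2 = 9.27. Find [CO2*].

[CO2*] = 0.0977 mmol/kg

α₀ = 1 / (1 + K1/[H⁺] + K1K2/[H⁺]²) = 1 / (1 + 10^+1.56 + 10^-0.18)
   = 1 / (1 + 36.308 + 0.66069) = 1/37.968 = 0.02634
[CO2*] = α₀ × DIC = 0.02634 × 3.71 = 0.0977 mmol/kg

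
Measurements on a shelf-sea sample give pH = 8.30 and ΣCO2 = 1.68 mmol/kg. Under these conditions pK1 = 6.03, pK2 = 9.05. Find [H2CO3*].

α₀ = 1 / (1 + K1/[H⁺] + K1K2/[H⁺]²) = 1 / (1 + 10^+2.27 + 10^+1.52)
   = 1 / (1 + 186.21 + 33.113) = 1/220.32 = 0.004539
[CO2*] = α₀ × DIC = 0.004539 × 1.68 = 0.00763 mmol/kg = 7.63 μmol/kg

[CO2*] = 7.63 μmol/kg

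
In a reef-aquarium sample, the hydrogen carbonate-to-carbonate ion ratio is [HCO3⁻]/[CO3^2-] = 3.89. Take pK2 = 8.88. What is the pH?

pH = 8.29

From K2 = [H⁺][CO3^2-]/[HCO3⁻]:  pH = pK2 − log₁₀([HCO3⁻]/[CO3^2-])
log₁₀(3.89) = +0.590
pH = 8.88 − (+0.590) = 8.29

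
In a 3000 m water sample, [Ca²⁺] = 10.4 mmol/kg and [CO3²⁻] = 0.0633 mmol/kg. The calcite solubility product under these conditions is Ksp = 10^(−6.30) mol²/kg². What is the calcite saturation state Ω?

Ksp = 10^(−6.30) = 5.012×10^-7
Ω = [Ca²⁺][CO3²⁻]/Ksp = (10.4×10^-3)(0.0633×10^-3) / 5.012×10^-7 = 1.31

Ω = 1.31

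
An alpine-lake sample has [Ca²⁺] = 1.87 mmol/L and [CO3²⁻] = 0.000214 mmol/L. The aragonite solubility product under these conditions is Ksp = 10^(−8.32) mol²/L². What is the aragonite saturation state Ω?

Ω = 0.0836

Ksp = 10^(−8.32) = 4.786×10^-9
Ω = [Ca²⁺][CO3²⁻]/Ksp = (1.87×10^-3)(0.000214×10^-3) / 4.786×10^-9 = 0.0836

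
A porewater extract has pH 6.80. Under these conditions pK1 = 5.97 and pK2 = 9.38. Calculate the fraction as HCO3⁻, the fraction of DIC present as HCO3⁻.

α₁ = 0.869

α₁ = 1 / (1 + [H⁺]/K1 + K2/[H⁺]) = 1 / (1 + 10^-0.83 + 10^-2.58)
   = 1 / (1 + 0.14791 + 0.0026303) = 1/1.1505 = 0.8692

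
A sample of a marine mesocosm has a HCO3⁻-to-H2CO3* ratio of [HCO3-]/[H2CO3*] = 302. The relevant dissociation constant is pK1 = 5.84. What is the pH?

pH = 8.32

From K1 = [H⁺][HCO3-]/[H2CO3*]:  pH = pK1 + log₁₀([HCO3-]/[H2CO3*])
log₁₀(302) = +2.480
pH = 5.84 + (+2.480) = 8.32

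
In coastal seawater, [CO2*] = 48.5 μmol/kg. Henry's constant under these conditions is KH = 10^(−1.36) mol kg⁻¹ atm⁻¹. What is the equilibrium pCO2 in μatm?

pCO2 = 1110 μatm

KH = 10^(−1.36) = 4.365×10^-2 mol kg⁻¹ atm⁻¹
pCO2 = [CO2*]/KH = 48.5×10^-6 / 4.365×10^-2 = 1.11×10^-3 atm = 1110 μatm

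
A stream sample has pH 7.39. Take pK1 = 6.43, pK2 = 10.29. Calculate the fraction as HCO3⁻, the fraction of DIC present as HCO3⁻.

α₁ = 0.900

α₁ = 1 / (1 + [H⁺]/K1 + K2/[H⁺]) = 1 / (1 + 10^-0.96 + 10^-2.90)
   = 1 / (1 + 0.10965 + 0.0012589) = 1/1.1109 = 0.9002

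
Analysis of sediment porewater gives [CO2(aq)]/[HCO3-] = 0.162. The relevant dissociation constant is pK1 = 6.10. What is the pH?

From K1 = [H⁺][HCO3-]/[CO2(aq)]:  pH = pK1 − log₁₀([CO2(aq)]/[HCO3-])
log₁₀(0.162) = -0.790
pH = 6.10 − (-0.790) = 6.89

pH = 6.89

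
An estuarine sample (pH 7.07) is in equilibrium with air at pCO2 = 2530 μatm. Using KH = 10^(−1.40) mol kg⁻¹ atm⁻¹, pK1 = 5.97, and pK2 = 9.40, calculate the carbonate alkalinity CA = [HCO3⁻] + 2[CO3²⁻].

CA = 1.28 mmol/kg

[CO2*] = KH · pCO2 = 10^(−1.40) × 2530×10^-6 = 1.007×10^-4 mol/kg
α₀ = 1/(1 + K1/[H⁺] + K1K2/[H⁺]²) = 1/(1 + 10^+1.10 + 10^-1.23) = 0.07327
DIC = [CO2*]/α₀ = 1.007×10^-4 / 0.07327 = 1.375 mmol/kg
CA = (α₁ + 2α₂)·DIC = (0.9224 + 2×0.004314) × 1.375 = 1.28 mmol/kg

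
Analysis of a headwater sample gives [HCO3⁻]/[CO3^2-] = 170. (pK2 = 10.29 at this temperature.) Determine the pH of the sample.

From K2 = [H⁺][CO3^2-]/[HCO3⁻]:  pH = pK2 − log₁₀([HCO3⁻]/[CO3^2-])
log₁₀(170) = +2.230
pH = 10.29 − (+2.230) = 8.06

pH = 8.06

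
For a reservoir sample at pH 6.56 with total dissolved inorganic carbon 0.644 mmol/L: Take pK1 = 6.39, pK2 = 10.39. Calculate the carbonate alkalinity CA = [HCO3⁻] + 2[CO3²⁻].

CA = [HCO3⁻] + 2[CO3²⁻] = (α₁ + 2α₂)·DIC
At pH 6.56: [H⁺]/K1 = 10^-0.17 = 0.67608, K2/[H⁺] = 10^-3.83 = 0.00014791
α₁ = 1/(1 + 0.67608 + 0.00014791) = 1/1.6762 = 0.5966; α₂ = α₁·K2/[H⁺] = 8.824×10^-5
α₁ + 2α₂ = 0.5968
CA = 0.5968 × 0.644 = 0.384 mmol/L

CA = 0.384 mmol/L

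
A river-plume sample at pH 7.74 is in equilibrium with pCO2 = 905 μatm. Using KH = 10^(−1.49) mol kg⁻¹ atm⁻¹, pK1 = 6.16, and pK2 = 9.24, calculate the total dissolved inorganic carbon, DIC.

DIC = 1.18 mmol/kg

[CO2*] = KH · pCO2 = 10^(−1.49) × 905×10^-6 = 2.929×10^-5 mol/kg
α₀ = 1/(1 + K1/[H⁺] + K1K2/[H⁺]²) = 1/(1 + 10^+1.58 + 10^+0.08) = 0.02486
DIC = [CO2*]/α₀ = 2.929×10^-5 / 0.02486 = 1.18 mmol/kg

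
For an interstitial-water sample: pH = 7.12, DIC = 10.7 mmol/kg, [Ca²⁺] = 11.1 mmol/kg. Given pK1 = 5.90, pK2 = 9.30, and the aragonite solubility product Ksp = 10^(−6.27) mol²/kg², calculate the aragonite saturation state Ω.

Ω = 1.37

α₂ = 1 / (1 + [H⁺]/K2 + [H⁺]²/(K1K2)) = 1 / (1 + 10^+2.18 + 10^+0.96)
   = 1 / (1 + 151.36 + 9.1201) = 1/161.48 = 0.006193
[CO3²⁻] = α₂ × DIC = 0.006193 × 10.7 = 0.06626 mmol/kg
Ksp = 10^(−6.27) = 5.370×10^-7
Ω = [Ca²⁺][CO3²⁻]/Ksp = (11.1×10^-3)(6.626×10^-5) / 5.370×10^-7 = 1.37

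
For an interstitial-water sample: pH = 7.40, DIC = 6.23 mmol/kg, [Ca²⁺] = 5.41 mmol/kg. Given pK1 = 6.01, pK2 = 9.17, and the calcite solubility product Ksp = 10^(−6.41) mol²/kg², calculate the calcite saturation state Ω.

α₂ = 1 / (1 + [H⁺]/K2 + [H⁺]²/(K1K2)) = 1 / (1 + 10^+1.77 + 10^+0.38)
   = 1 / (1 + 58.884 + 2.3988) = 1/62.283 = 0.01606
[CO3²⁻] = α₂ × DIC = 0.01606 × 6.23 = 0.1000 mmol/kg
Ksp = 10^(−6.41) = 3.890×10^-7
Ω = [Ca²⁺][CO3²⁻]/Ksp = (5.41×10^-3)(1.000×10^-4) / 3.890×10^-7 = 1.39

Ω = 1.39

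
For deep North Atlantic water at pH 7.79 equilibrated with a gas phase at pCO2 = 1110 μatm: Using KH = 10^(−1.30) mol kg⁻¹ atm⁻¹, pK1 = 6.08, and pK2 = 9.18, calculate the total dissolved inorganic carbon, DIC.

[CO2*] = KH · pCO2 = 10^(−1.30) × 1110×10^-6 = 5.563×10^-5 mol/kg
α₀ = 1/(1 + K1/[H⁺] + K1K2/[H⁺]²) = 1/(1 + 10^+1.71 + 10^+0.32) = 0.01839
DIC = [CO2*]/α₀ = 5.563×10^-5 / 0.01839 = 3.03 mmol/kg

DIC = 3.03 mmol/kg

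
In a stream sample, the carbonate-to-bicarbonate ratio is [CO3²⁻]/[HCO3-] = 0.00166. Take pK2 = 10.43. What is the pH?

From K2 = [H⁺][CO3²⁻]/[HCO3-]:  pH = pK2 + log₁₀([CO3²⁻]/[HCO3-])
log₁₀(0.00166) = -2.780
pH = 10.43 + (-2.780) = 7.65

pH = 7.65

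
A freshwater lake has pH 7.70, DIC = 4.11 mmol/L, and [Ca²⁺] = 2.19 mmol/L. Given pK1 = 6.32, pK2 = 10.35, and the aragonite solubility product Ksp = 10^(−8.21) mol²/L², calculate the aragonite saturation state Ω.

α₂ = 1 / (1 + [H⁺]/K2 + [H⁺]²/(K1K2)) = 1 / (1 + 10^+2.65 + 10^+1.27)
   = 1 / (1 + 446.68 + 18.621) = 1/466.30 = 0.002145
[CO3²⁻] = α₂ × DIC = 0.002145 × 4.11 = 0.008814 mmol/L = 8.814 μmol/L
Ksp = 10^(−8.21) = 6.166×10^-9
Ω = [Ca²⁺][CO3²⁻]/Ksp = (2.19×10^-3)(8.814×10^-6) / 6.166×10^-9 = 3.13

Ω = 3.13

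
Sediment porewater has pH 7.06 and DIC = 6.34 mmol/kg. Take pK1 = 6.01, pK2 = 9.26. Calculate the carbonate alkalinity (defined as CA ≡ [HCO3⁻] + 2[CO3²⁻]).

CA = 5.86 mmol/kg

CA = [HCO3⁻] + 2[CO3²⁻] = (α₁ + 2α₂)·DIC
At pH 7.06: [H⁺]/K1 = 10^-1.05 = 0.089125, K2/[H⁺] = 10^-2.20 = 0.0063096
α₁ = 1/(1 + 0.089125 + 0.0063096) = 1/1.0954 = 0.9129; α₂ = α₁·K2/[H⁺] = 0.005760
α₁ + 2α₂ = 0.9244
CA = 0.9244 × 6.34 = 5.86 mmol/kg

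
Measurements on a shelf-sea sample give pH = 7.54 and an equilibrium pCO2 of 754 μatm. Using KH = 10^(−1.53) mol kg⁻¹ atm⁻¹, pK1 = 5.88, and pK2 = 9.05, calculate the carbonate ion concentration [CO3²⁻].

[CO3²⁻] = 0.0314 mmol/kg

[CO2*] = KH · pCO2 = 10^(−1.53) × 754×10^-6 = 2.225×10^-5 mol/kg
α₀ = 1/(1 + K1/[H⁺] + K1K2/[H⁺]²) = 1/(1 + 10^+1.66 + 10^+0.15) = 0.02078
DIC = [CO2*]/α₀ = 2.225×10^-5 / 0.02078 = 1.071 mmol/kg
[CO3²⁻] = α₂·DIC; α₂ = 0.02935, so [CO3²⁻] = 0.02935 × 1.071 = 0.0314 mmol/kg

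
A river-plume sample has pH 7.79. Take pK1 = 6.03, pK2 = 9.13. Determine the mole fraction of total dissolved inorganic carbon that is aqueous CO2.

α₀ = 1 / (1 + K1/[H⁺] + K1K2/[H⁺]²) = 1 / (1 + 10^+1.76 + 10^+0.42)
   = 1 / (1 + 57.544 + 2.6303) = 1/61.174 = 0.01635

α₀ = 0.0163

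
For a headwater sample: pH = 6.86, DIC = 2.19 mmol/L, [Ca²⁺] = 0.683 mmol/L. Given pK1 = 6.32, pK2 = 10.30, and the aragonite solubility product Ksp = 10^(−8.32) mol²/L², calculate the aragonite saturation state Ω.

α₂ = 1 / (1 + [H⁺]/K2 + [H⁺]²/(K1K2)) = 1 / (1 + 10^+3.44 + 10^+2.90)
   = 1 / (1 + 2754.2 + 794.33) = 1/3549.6 = 0.0002817
[CO3²⁻] = α₂ × DIC = 0.0002817 × 2.19 = 0.0006170 mmol/L = 0.6170 μmol/L
Ksp = 10^(−8.32) = 4.786×10^-9
Ω = [Ca²⁺][CO3²⁻]/Ksp = (0.683×10^-3)(6.170×10^-7) / 4.786×10^-9 = 0.0880

Ω = 0.0880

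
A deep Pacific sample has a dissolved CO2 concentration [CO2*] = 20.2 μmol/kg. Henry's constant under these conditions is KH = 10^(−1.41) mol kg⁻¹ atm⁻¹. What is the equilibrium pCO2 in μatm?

KH = 10^(−1.41) = 3.890×10^-2 mol kg⁻¹ atm⁻¹
pCO2 = [CO2*]/KH = 20.2×10^-6 / 3.890×10^-2 = 5.19×10^-4 atm = 519 μatm

pCO2 = 519 μatm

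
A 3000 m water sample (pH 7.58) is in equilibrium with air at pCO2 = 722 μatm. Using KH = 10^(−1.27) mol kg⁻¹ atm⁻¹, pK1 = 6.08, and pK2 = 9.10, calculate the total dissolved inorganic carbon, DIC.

[CO2*] = KH · pCO2 = 10^(−1.27) × 722×10^-6 = 3.877×10^-5 mol/kg
α₀ = 1/(1 + K1/[H⁺] + K1K2/[H⁺]²) = 1/(1 + 10^+1.50 + 10^-0.02) = 0.02978
DIC = [CO2*]/α₀ = 3.877×10^-5 / 0.02978 = 1.30 mmol/kg

DIC = 1.30 mmol/kg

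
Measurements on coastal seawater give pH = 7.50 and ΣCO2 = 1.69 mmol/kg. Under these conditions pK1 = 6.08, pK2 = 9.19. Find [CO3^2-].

α₂ = 1 / (1 + [H⁺]/K2 + [H⁺]²/(K1K2)) = 1 / (1 + 10^+1.69 + 10^+0.27)
   = 1 / (1 + 48.978 + 1.8621) = 1/51.840 = 0.01929
[CO3²⁻] = α₂ × DIC = 0.01929 × 1.69 = 0.0326 mmol/kg

[CO3²⁻] = 0.0326 mmol/kg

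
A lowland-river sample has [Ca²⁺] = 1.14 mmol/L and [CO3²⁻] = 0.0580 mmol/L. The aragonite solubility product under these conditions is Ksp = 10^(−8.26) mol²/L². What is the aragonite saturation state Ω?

Ksp = 10^(−8.26) = 5.495×10^-9
Ω = [Ca²⁺][CO3²⁻]/Ksp = (1.14×10^-3)(0.0580×10^-3) / 5.495×10^-9 = 12.0

Ω = 12.0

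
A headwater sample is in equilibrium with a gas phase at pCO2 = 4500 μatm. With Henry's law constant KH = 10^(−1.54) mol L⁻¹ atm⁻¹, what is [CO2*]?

[CO2*] = 130 μmol/L

KH = 10^(−1.54) = 2.884×10^-2 mol L⁻¹ atm⁻¹
[CO2*] = KH · pCO2 = 2.884×10^-2 × 4500×10^-6 atm = 1.30×10^-4 mol/L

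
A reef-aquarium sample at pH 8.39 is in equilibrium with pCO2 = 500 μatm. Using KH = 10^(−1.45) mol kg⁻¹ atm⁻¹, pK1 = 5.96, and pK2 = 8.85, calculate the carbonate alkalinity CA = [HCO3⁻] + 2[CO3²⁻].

CA = 8.09 mmol/kg

[CO2*] = KH · pCO2 = 10^(−1.45) × 500×10^-6 = 1.774×10^-5 mol/kg
α₀ = 1/(1 + K1/[H⁺] + K1K2/[H⁺]²) = 1/(1 + 10^+2.43 + 10^+1.97) = 0.002751
DIC = [CO2*]/α₀ = 1.774×10^-5 / 0.002751 = 6.448 mmol/kg
CA = (α₁ + 2α₂)·DIC = (0.7405 + 2×0.2568) × 6.448 = 8.09 mmol/kg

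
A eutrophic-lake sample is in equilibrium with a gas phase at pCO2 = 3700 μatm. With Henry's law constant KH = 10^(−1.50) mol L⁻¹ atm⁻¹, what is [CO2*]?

[CO2*] = 117 μmol/L

KH = 10^(−1.50) = 3.162×10^-2 mol L⁻¹ atm⁻¹
[CO2*] = KH · pCO2 = 3.162×10^-2 × 3700×10^-6 atm = 1.17×10^-4 mol/L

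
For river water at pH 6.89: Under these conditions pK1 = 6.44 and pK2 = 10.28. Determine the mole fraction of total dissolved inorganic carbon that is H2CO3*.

α₀ = 1 / (1 + K1/[H⁺] + K1K2/[H⁺]²) = 1 / (1 + 10^+0.45 + 10^-2.94)
   = 1 / (1 + 2.8184 + 0.0011482) = 1/3.8195 = 0.2618

α₀ = 0.262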